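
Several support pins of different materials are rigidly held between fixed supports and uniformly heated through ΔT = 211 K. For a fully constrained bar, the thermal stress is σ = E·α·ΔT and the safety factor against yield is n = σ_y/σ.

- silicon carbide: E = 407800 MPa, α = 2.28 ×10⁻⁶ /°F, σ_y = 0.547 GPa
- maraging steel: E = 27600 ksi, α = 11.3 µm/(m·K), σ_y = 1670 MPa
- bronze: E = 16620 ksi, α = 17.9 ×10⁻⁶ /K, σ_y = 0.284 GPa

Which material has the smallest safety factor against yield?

bronze

With everything in SI (GPa, ×10⁻⁶/K, MPa):
  silicon carbide: E = 407.8, α = 4.10, σ_y = 547.0 → σ = 353 MPa, n = 1.55
  maraging steel: E = 190.3, α = 11.3, σ_y = 1670 → σ = 454 MPa, n = 3.68
  bronze: E = 114.6, α = 17.9, σ_y = 284.0 → σ = 433 MPa, n = 0.656
Bronze has the lowest safety factor, n = 0.656.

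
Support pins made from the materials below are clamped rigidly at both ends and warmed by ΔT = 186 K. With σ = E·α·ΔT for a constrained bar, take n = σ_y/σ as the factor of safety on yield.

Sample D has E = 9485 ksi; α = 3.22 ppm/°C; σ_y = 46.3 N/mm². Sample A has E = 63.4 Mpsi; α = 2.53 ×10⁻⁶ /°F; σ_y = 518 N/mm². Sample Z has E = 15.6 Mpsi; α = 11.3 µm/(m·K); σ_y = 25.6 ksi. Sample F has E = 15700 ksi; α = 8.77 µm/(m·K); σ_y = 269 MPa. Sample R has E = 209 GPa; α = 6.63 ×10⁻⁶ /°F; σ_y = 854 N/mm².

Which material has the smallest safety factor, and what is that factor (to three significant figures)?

sample Z, n = 0.781

Converting E to GPa, α to ×10⁻⁶/K, σ_y to MPa, then σ and n for each:
  sample D: E = 65.40, α = 3.22, σ_y = 46.30 → σ = 39.2 MPa, n = 1.18
  sample A: E = 437.1, α = 4.55, σ_y = 518.0 → σ = 370 MPa, n = 1.40
  sample Z: E = 107.6, α = 11.3, σ_y = 176.5 → σ = 226 MPa, n = 0.781
  sample F: E = 108.2, α = 8.77, σ_y = 269.0 → σ = 177 MPa, n = 1.52
  sample R: E = 209.0, α = 11.9, σ_y = 854.0 → σ = 464 MPa, n = 1.84
Smallest n: sample Z with n = 0.781.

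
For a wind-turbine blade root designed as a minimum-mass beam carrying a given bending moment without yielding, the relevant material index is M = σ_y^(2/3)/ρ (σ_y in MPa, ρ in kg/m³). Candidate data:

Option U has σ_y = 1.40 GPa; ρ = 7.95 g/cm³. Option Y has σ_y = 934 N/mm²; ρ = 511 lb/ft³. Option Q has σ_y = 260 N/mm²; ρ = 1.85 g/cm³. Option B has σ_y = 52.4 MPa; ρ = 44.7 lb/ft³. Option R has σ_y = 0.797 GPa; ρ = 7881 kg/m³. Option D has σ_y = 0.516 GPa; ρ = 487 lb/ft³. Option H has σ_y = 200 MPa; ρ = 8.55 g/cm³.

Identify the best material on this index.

option Q

Convert each candidate to consistent units, then evaluate M:
  option U: σ_y = 1400 MPa, ρ = 7950 kg/m³
  option Y: σ_y = 934.0 MPa, ρ = 8185 kg/m³
  option Q: σ_y = 260.0 MPa, ρ = 1850 kg/m³
  option B: σ_y = 52.40 MPa, ρ = 716.0 kg/m³
  option R: σ_y = 797.0 MPa, ρ = 7881 kg/m³
  option D: σ_y = 516.0 MPa, ρ = 7801 kg/m³
  option H: σ_y = 200.0 MPa, ρ = 8550 kg/m³
  option Q: M = 22.0×10⁻³
  option B: M = 19.6×10⁻³
  option U: M = 15.7×10⁻³
  option Y: M = 11.7×10⁻³
  option R: M = 10.9×10⁻³
  option D: M = 8.25×10⁻³
  option H: M = 4.00×10⁻³
The maximum is for option Q.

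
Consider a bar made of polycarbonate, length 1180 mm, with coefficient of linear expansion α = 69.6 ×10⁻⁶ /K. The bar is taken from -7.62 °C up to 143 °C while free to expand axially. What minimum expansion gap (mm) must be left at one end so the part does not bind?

ΔT = 143 − (-7.62) = 150.6 K.
ΔL = α·L₀·ΔT = 69.6×10⁻⁶ × 1180 mm × 150.6 K = 12.4 mm.

12.4 mm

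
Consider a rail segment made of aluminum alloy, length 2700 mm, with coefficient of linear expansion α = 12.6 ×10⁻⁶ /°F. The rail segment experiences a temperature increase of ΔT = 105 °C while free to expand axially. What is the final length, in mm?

2706.4 mm

Convert α: 12.6×10⁻⁶/°F × (9/5) = 22.7×10⁻⁶/K.
ΔL = α·L₀·ΔT = 22.7×10⁻⁶ × 2700 mm × 105.0 K = 6.43 mm.
L = L₀ + ΔL = 2700 + 6.43 = 2706.4 mm.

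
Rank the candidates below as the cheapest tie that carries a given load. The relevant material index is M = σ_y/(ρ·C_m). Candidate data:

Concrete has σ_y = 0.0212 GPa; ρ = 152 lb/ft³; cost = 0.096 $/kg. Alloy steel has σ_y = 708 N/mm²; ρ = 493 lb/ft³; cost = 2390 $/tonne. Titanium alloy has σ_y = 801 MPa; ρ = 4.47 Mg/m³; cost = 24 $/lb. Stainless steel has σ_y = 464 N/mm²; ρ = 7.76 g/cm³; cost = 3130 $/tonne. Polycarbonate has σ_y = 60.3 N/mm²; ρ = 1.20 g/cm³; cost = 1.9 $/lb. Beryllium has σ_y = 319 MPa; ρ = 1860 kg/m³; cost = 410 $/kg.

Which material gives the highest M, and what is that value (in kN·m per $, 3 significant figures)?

Normalizing units and computing the index:
  concrete: σ_y = 21.20 MPa, ρ = 2435 kg/m³, cost = 0.09600 $/kg
  alloy steel: σ_y = 708.0 MPa, ρ = 7897 kg/m³, cost = 2.390 $/kg
  titanium alloy: σ_y = 801.0 MPa, ρ = 4470 kg/m³, cost = 52.91 $/kg
  stainless steel: σ_y = 464.0 MPa, ρ = 7760 kg/m³, cost = 3.130 $/kg
  polycarbonate: σ_y = 60.30 MPa, ρ = 1200 kg/m³, cost = 4.189 $/kg
  beryllium: σ_y = 319.0 MPa, ρ = 1860 kg/m³, cost = 410.0 $/kg
  concrete: M = 90.7 kN·m per $
  alloy steel: M = 37.5 kN·m per $
  stainless steel: M = 19.1 kN·m per $
  polycarbonate: M = 12.0 kN·m per $
  titanium alloy: M = 3.39 kN·m per $
  beryllium: M = 0.418 kN·m per $
Concrete has the largest M.

concrete, M = 90.7 kN·m per $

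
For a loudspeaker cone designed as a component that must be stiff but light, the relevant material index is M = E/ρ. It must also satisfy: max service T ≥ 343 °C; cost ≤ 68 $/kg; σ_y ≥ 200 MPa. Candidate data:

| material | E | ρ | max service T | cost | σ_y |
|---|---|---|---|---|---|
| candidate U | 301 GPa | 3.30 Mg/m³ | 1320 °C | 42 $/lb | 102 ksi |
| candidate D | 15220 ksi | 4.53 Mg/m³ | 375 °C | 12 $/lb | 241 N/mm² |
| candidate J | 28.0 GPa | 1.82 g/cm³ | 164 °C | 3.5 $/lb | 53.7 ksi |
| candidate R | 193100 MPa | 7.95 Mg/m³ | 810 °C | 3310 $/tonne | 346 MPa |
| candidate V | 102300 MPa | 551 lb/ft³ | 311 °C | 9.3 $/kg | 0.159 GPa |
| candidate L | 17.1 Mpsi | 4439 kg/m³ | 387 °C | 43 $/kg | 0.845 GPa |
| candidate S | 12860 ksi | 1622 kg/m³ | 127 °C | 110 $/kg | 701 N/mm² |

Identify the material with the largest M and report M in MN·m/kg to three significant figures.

Screen on constraints: max service T ≥ 343 °C; cost ≤ 68 $/kg; σ_y ≥ 200 MPa. Survivors: candidate D, candidate R, candidate L.
Normalizing units and computing the index:
  candidate D: E = 104.9 GPa, ρ = 4530 kg/m³
  candidate R: E = 193.1 GPa, ρ = 7950 kg/m³
  candidate L: E = 117.9 GPa, ρ = 4439 kg/m³
  candidate L: M = 26.6 MN·m/kg
  candidate R: M = 24.3 MN·m/kg
  candidate D: M = 23.2 MN·m/kg
The maximum is for candidate L.

candidate L, M = 26.6 MN·m/kg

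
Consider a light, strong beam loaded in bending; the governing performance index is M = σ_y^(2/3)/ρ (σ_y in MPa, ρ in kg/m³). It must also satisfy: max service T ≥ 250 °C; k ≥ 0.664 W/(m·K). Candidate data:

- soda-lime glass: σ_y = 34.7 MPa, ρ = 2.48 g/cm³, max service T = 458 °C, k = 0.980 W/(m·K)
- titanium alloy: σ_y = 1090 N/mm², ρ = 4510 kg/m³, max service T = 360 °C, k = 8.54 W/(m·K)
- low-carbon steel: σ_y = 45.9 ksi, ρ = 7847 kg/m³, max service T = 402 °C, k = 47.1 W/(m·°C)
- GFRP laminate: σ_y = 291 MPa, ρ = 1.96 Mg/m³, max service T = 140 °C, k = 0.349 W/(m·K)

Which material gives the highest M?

titanium alloy

Screen on constraints: max service T ≥ 250 °C; k ≥ 0.664 W/(m·K). Survivors: soda-lime glass, titanium alloy, low-carbon steel.
Normalizing units and computing the index:
  soda-lime glass: σ_y = 34.70 MPa, ρ = 2480 kg/m³
  titanium alloy: σ_y = 1090 MPa, ρ = 4510 kg/m³
  low-carbon steel: σ_y = 316.5 MPa, ρ = 7847 kg/m³
  titanium alloy: M = 23.5×10⁻³
  low-carbon steel: M = 5.92×10⁻³
  soda-lime glass: M = 4.29×10⁻³
Highest index: titanium alloy.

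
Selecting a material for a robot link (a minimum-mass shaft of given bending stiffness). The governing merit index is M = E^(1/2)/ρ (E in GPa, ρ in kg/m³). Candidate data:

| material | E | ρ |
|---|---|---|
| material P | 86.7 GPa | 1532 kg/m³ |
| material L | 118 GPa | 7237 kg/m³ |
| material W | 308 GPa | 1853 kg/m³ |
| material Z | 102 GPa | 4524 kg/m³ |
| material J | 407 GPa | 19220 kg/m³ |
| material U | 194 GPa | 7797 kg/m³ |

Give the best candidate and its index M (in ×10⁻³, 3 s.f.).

Per-candidate index values:
  material W: M = 9.47×10⁻³
  material P: M = 6.08×10⁻³
  material Z: M = 2.23×10⁻³
  material U: M = 1.79×10⁻³
  material L: M = 1.50×10⁻³
  material J: M = 1.05×10⁻³
The maximum is for material W.

material W, M = 9.47×10⁻³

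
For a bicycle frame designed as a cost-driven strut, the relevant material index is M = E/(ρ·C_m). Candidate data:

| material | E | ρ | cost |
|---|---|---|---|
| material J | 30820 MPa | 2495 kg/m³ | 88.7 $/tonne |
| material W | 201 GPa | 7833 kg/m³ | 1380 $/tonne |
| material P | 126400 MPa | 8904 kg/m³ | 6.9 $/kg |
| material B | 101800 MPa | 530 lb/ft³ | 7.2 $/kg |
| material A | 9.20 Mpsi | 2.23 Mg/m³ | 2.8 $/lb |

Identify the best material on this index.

material J

Convert each candidate to consistent units, then evaluate M:
  material J: E = 30.82 GPa, ρ = 2495 kg/m³, cost = 0.08870 $/kg
  material W: E = 201.0 GPa, ρ = 7833 kg/m³, cost = 1.380 $/kg
  material P: E = 126.4 GPa, ρ = 8904 kg/m³, cost = 6.900 $/kg
  material B: E = 101.8 GPa, ρ = 8490 kg/m³, cost = 7.200 $/kg
  material A: E = 63.43 GPa, ρ = 2230 kg/m³, cost = 6.173 $/kg
  material J: M = 139 MN·m per $
  material W: M = 18.6 MN·m per $
  material A: M = 4.61 MN·m per $
  material P: M = 2.06 MN·m per $
  material B: M = 1.67 MN·m per $
Highest index: material J.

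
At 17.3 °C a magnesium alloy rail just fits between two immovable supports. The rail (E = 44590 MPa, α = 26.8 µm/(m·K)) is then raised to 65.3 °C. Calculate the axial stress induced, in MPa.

57.4 MPa

E = 44590 MPa = 44.59 GPa.
ΔT = 48.00 K. Constrained thermal stress σ = E·α·ΔT = 44.59×10³ MPa × 26.8×10⁻⁶ × 48.00 = 57.4 MPa (compressive).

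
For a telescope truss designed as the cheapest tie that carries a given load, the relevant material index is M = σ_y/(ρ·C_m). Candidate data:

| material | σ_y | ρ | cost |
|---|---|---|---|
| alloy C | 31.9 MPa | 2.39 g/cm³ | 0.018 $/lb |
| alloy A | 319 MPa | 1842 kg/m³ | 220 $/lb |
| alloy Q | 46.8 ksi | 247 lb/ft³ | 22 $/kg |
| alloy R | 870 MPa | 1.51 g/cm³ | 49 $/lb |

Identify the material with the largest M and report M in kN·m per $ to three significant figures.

alloy C, M = 336 kN·m per $

Convert each candidate to consistent units, then evaluate M:
  alloy C: σ_y = 31.90 MPa, ρ = 2390 kg/m³, cost = 0.03968 $/kg
  alloy A: σ_y = 319.0 MPa, ρ = 1842 kg/m³, cost = 485.0 $/kg
  alloy Q: σ_y = 322.7 MPa, ρ = 3957 kg/m³, cost = 22.00 $/kg
  alloy R: σ_y = 870.0 MPa, ρ = 1510 kg/m³, cost = 108.0 $/kg
  alloy C: M = 336 kN·m per $
  alloy R: M = 5.33 kN·m per $
  alloy Q: M = 3.71 kN·m per $
  alloy A: M = 0.357 kN·m per $
Alloy C ranks first.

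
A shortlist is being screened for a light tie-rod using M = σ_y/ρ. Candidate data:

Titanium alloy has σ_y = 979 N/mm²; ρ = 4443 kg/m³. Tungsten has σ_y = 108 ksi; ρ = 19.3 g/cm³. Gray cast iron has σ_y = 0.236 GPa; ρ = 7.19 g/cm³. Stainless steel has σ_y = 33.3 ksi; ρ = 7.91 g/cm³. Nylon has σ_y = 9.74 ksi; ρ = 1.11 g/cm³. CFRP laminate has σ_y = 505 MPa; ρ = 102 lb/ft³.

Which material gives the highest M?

CFRP laminate

Putting every candidate on a common basis:
  titanium alloy: σ_y = 979.0 MPa, ρ = 4443 kg/m³
  tungsten: σ_y = 744.6 MPa, ρ = 19300 kg/m³
  gray cast iron: σ_y = 236.0 MPa, ρ = 7190 kg/m³
  stainless steel: σ_y = 229.6 MPa, ρ = 7910 kg/m³
  nylon: σ_y = 67.15 MPa, ρ = 1110 kg/m³
  CFRP laminate: σ_y = 505.0 MPa, ρ = 1634 kg/m³
  CFRP laminate: M = 309 kN·m/kg
  titanium alloy: M = 220 kN·m/kg
  nylon: M = 60.5 kN·m/kg
  tungsten: M = 38.6 kN·m/kg
  gray cast iron: M = 32.8 kN·m/kg
  stainless steel: M = 29.0 kN·m/kg
CFRP laminate ranks first.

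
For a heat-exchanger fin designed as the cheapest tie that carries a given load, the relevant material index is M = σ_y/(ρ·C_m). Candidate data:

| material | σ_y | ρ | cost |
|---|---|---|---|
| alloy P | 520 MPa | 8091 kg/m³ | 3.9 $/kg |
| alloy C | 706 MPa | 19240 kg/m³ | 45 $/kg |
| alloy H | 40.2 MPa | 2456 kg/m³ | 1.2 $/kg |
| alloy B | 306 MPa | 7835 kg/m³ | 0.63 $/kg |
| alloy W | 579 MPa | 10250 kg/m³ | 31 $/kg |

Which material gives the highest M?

Computing M directly (units already consistent):
  alloy B: M = 62.0 kN·m per $
  alloy P: M = 16.5 kN·m per $
  alloy H: M = 13.6 kN·m per $
  alloy W: M = 1.82 kN·m per $
  alloy C: M = 0.815 kN·m per $
The maximum is for alloy B.

alloy B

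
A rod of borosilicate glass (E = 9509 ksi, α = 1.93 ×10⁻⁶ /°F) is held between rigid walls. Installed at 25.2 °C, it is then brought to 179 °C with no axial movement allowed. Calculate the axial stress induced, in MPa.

35.0 MPa

E = 9509 ksi = 65.56 GPa.
α = 1.93×10⁻⁶/°F × 9/5 = 3.47×10⁻⁶/K.
ΔT = 153.8 K. Constrained thermal stress σ = E·α·ΔT = 65.56×10³ MPa × 3.47×10⁻⁶ × 153.8 = 35.0 MPa (compressive).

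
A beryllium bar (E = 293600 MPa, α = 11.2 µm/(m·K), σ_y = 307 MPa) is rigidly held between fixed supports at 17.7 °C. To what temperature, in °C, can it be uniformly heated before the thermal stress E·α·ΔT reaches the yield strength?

111 °C

E = 293600 MPa = 293.6 GPa.
E·α·ΔT = 307.0 MPa ⇒ ΔT = 307.0 / (293.6×10³ × 11.2×10⁻⁶) = 93.36 K.
T = 17.7 + 93.36 = 111.1 °C.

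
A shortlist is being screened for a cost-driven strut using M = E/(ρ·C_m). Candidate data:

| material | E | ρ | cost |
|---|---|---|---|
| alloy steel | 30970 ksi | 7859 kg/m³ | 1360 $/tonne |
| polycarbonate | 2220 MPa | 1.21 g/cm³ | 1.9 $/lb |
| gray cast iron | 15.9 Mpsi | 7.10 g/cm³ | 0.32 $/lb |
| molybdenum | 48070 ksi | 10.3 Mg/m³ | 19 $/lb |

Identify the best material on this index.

Putting every candidate on a common basis:
  alloy steel: E = 213.5 GPa, ρ = 7859 kg/m³, cost = 1.360 $/kg
  polycarbonate: E = 2.220 GPa, ρ = 1210 kg/m³, cost = 4.189 $/kg
  gray cast iron: E = 109.6 GPa, ρ = 7100 kg/m³, cost = 0.7055 $/kg
  molybdenum: E = 331.4 GPa, ρ = 10300 kg/m³, cost = 41.89 $/kg
  gray cast iron: M = 21.9 MN·m per $
  alloy steel: M = 20.0 MN·m per $
  molybdenum: M = 0.768 MN·m per $
  polycarbonate: M = 0.438 MN·m per $
Gray cast iron ranks first.

gray cast iron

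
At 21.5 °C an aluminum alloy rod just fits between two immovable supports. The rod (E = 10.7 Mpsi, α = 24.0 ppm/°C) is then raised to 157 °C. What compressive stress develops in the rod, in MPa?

240 MPa

E = 10.7 Mpsi = 73.77 GPa.
ΔT = 135.5 K. Constrained thermal stress σ = E·α·ΔT = 73.77×10³ MPa × 24.0×10⁻⁶ × 135.5 = 240 MPa (compressive).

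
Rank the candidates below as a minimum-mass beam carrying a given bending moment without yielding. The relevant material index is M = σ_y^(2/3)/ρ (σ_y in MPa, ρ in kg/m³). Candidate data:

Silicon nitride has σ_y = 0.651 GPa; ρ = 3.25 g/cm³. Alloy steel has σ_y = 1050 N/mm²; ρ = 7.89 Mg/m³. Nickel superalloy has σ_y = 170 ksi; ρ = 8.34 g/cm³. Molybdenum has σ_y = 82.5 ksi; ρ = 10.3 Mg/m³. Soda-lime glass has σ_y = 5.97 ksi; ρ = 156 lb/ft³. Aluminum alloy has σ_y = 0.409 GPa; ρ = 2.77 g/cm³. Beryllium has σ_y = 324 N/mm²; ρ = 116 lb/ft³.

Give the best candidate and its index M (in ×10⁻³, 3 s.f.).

Normalizing units and computing the index:
  silicon nitride: σ_y = 651.0 MPa, ρ = 3250 kg/m³
  alloy steel: σ_y = 1050 MPa, ρ = 7890 kg/m³
  nickel superalloy: σ_y = 1172 MPa, ρ = 8340 kg/m³
  molybdenum: σ_y = 568.8 MPa, ρ = 10300 kg/m³
  soda-lime glass: σ_y = 41.16 MPa, ρ = 2499 kg/m³
  aluminum alloy: σ_y = 409.0 MPa, ρ = 2770 kg/m³
  beryllium: σ_y = 324.0 MPa, ρ = 1858 kg/m³
  beryllium: M = 25.4×10⁻³
  silicon nitride: M = 23.1×10⁻³
  aluminum alloy: M = 19.9×10⁻³
  nickel superalloy: M = 13.3×10⁻³
  alloy steel: M = 13.1×10⁻³
  molybdenum: M = 6.67×10⁻³
  soda-lime glass: M = 4.77×10⁻³
Highest index: beryllium.

beryllium, M = 25.4×10⁻³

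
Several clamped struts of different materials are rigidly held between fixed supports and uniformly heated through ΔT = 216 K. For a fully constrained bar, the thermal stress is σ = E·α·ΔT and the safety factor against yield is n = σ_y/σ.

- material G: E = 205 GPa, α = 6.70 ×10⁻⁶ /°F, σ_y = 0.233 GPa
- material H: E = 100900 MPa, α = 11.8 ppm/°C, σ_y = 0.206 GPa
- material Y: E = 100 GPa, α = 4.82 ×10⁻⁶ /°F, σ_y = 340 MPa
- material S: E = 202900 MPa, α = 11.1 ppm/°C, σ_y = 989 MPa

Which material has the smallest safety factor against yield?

With everything in SI (GPa, ×10⁻⁶/K, MPa):
  material G: E = 205.0, α = 12.1, σ_y = 233.0 → σ = 534 MPa, n = 0.436
  material H: E = 100.9, α = 11.8, σ_y = 206.0 → σ = 257 MPa, n = 0.801
  material Y: E = 100.0, α = 8.68, σ_y = 340.0 → σ = 187 MPa, n = 1.81
  material S: E = 202.9, α = 11.1, σ_y = 989.0 → σ = 486 MPa, n = 2.03
The minimum is material G at n = 0.436.

material G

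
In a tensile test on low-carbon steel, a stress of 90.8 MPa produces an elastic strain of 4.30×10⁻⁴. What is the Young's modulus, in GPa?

E = σ/ε = 90.8 MPa / 4.30×10⁻⁴ = 211200 MPa = 211 GPa.

211 GPa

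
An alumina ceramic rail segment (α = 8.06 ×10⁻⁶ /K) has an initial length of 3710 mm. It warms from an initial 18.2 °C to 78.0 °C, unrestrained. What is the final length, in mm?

3711.8 mm

ΔT = 78.0 − 18.2 = 59.80 K.
ΔL = α·L₀·ΔT = 8.06×10⁻⁶ × 3710 mm × 59.80 K = 1.79 mm.
L = L₀ + ΔL = 3710 + 1.79 = 3711.8 mm.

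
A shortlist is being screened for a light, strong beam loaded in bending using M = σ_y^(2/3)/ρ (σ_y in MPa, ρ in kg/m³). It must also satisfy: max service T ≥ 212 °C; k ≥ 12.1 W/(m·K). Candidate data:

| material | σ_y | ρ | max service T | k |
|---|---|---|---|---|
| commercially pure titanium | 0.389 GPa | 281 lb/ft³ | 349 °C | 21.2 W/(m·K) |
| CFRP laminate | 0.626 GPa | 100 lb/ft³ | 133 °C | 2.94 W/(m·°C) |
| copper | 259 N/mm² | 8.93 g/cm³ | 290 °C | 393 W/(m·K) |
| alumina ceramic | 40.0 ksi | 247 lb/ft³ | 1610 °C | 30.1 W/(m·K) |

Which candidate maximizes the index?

Screen on constraints: max service T ≥ 212 °C; k ≥ 12.1 W/(m·K). Survivors: commercially pure titanium, copper, alumina ceramic.
Normalizing units and computing the index:
  commercially pure titanium: σ_y = 389.0 MPa, ρ = 4501 kg/m³
  copper: σ_y = 259.0 MPa, ρ = 8930 kg/m³
  alumina ceramic: σ_y = 275.8 MPa, ρ = 3957 kg/m³
  commercially pure titanium: M = 11.8×10⁻³
  alumina ceramic: M = 10.7×10⁻³
  copper: M = 4.55×10⁻³
Commercially pure titanium ranks first.

commercially pure titanium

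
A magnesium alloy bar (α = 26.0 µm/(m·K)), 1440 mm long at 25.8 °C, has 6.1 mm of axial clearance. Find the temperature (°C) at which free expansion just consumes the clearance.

189 °C

α·L₀·ΔT = 6.1 mm ⇒ ΔT = 6.1 / (26.0×10⁻⁶ × 1440.0) = 162.9 K.
T = 25.8 + 162.9 = 188.7 °C.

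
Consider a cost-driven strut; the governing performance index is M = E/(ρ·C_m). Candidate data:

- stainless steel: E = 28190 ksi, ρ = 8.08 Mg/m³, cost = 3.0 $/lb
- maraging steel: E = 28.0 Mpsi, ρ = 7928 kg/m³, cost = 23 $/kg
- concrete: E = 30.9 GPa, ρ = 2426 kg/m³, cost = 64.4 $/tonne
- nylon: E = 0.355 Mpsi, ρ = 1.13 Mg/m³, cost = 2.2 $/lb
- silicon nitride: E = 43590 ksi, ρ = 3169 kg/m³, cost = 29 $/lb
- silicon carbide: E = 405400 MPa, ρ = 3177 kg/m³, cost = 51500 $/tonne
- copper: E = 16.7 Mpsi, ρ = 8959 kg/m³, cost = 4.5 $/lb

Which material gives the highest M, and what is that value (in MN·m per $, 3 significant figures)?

In SI units:
  stainless steel: E = 194.4 GPa, ρ = 8080 kg/m³, cost = 6.614 $/kg
  maraging steel: E = 193.1 GPa, ρ = 7928 kg/m³, cost = 23.00 $/kg
  concrete: E = 30.90 GPa, ρ = 2426 kg/m³, cost = 0.06440 $/kg
  nylon: E = 2.448 GPa, ρ = 1130 kg/m³, cost = 4.850 $/kg
  silicon nitride: E = 300.5 GPa, ρ = 3169 kg/m³, cost = 63.93 $/kg
  silicon carbide: E = 405.4 GPa, ρ = 3177 kg/m³, cost = 51.50 $/kg
  copper: E = 115.1 GPa, ρ = 8959 kg/m³, cost = 9.921 $/kg
  concrete: M = 198 MN·m per $
  stainless steel: M = 3.64 MN·m per $
  silicon carbide: M = 2.48 MN·m per $
  silicon nitride: M = 1.48 MN·m per $
  copper: M = 1.30 MN·m per $
  maraging steel: M = 1.06 MN·m per $
  nylon: M = 0.447 MN·m per $
Concrete has the largest M.

concrete, M = 198 MN·m per $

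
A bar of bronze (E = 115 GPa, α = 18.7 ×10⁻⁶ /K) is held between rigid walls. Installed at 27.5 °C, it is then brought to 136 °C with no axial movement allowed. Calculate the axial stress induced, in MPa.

233 MPa

ΔT = 108.5 K. Constrained thermal stress σ = E·α·ΔT = 115.0×10³ MPa × 18.7×10⁻⁶ × 108.5 = 233 MPa (compressive).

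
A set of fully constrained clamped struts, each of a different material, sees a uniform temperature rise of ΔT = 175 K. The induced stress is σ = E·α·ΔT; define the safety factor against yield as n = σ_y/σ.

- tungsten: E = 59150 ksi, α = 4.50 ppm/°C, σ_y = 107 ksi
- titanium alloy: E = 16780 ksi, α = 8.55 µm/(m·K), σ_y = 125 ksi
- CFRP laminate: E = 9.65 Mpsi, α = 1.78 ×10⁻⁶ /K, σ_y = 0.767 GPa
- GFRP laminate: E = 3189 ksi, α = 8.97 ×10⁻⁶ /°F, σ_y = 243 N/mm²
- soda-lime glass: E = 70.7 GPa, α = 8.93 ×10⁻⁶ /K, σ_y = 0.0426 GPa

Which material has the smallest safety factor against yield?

soda-lime glass

Converting E to GPa, α to ×10⁻⁶/K, σ_y to MPa, then σ and n for each:
  tungsten: E = 407.8, α = 4.50, σ_y = 737.7 → σ = 321 MPa, n = 2.30
  titanium alloy: E = 115.7, α = 8.55, σ_y = 861.8 → σ = 173 MPa, n = 4.98
  CFRP laminate: E = 66.53, α = 1.78, σ_y = 767.0 → σ = 20.7 MPa, n = 37.0
  GFRP laminate: E = 21.99, α = 16.1, σ_y = 243.0 → σ = 62.1 MPa, n = 3.91
  soda-lime glass: E = 70.70, α = 8.93, σ_y = 42.60 → σ = 110 MPa, n = 0.386
The minimum is soda-lime glass at n = 0.386.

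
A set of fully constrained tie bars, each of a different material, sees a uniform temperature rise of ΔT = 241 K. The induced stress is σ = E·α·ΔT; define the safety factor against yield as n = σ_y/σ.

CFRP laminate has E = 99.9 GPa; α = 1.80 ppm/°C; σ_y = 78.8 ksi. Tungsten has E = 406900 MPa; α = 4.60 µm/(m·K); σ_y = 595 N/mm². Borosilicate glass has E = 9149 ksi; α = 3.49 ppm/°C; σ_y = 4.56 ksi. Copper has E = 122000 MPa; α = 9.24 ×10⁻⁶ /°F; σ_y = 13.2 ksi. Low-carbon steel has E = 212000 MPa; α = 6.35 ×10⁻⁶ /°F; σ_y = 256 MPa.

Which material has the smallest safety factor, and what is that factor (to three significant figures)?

copper, n = 0.186

Converting E to GPa, α to ×10⁻⁶/K, σ_y to MPa, then σ and n for each:
  CFRP laminate: E = 99.90, α = 1.80, σ_y = 543.3 → σ = 43.3 MPa, n = 12.5
  tungsten: E = 406.9, α = 4.60, σ_y = 595.0 → σ = 451 MPa, n = 1.32
  borosilicate glass: E = 63.08, α = 3.49, σ_y = 31.44 → σ = 53.1 MPa, n = 0.593
  copper: E = 122.0, α = 16.6, σ_y = 91.01 → σ = 489 MPa, n = 0.186
  low-carbon steel: E = 212.0, α = 11.4, σ_y = 256.0 → σ = 584 MPa, n = 0.438
Copper has the lowest safety factor, n = 0.186.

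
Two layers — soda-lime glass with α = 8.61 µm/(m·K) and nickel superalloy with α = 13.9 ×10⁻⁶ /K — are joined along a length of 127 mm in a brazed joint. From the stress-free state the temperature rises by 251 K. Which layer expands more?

nickel superalloy

α(soda-lime glass) = 8.61×10⁻⁶/K vs α(nickel superalloy) = 13.9×10⁻⁶/K.
Higher α expands more for the same ΔT: nickel superalloy.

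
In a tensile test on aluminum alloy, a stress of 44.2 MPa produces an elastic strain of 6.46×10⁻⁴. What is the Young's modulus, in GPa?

68.4 GPa

E = σ/ε = 44.2 MPa / 6.46×10⁻⁴ = 68420 MPa = 68.4 GPa.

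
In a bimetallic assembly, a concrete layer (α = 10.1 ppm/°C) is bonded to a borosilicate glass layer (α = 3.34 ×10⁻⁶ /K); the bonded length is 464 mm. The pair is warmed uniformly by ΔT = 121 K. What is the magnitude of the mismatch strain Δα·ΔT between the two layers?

Δα = |10.1 − 3.34|×10⁻⁶/K = 6.76×10⁻⁶/K.
Mismatch strain = Δα·ΔT = 6.76×10⁻⁶ × 121.0 = 8.18×10⁻⁴.

8.18×10⁻⁴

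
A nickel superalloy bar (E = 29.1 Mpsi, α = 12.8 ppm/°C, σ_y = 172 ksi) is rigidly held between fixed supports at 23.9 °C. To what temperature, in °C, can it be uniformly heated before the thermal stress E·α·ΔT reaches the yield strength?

486 °C

E = 29.1 Mpsi = 200.6 GPa.
σ_y = 172 ksi = 1186 MPa.
E·α·ΔT = 1186 MPa ⇒ ΔT = 1186 / (200.6×10³ × 12.8×10⁻⁶) = 461.8 K.
T = 23.9 + 461.8 = 485.7 °C.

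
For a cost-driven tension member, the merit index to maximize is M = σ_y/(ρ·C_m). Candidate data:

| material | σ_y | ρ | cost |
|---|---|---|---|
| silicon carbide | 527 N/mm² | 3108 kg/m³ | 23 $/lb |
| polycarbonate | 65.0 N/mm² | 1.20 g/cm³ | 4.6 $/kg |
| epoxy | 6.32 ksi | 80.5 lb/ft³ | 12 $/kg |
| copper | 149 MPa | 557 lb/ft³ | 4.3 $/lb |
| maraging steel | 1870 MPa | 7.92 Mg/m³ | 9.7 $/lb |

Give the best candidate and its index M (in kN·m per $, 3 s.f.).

polycarbonate, M = 11.8 kN·m per $

Putting every candidate on a common basis:
  silicon carbide: σ_y = 527.0 MPa, ρ = 3108 kg/m³, cost = 50.71 $/kg
  polycarbonate: σ_y = 65.00 MPa, ρ = 1200 kg/m³, cost = 4.600 $/kg
  epoxy: σ_y = 43.57 MPa, ρ = 1289 kg/m³, cost = 12.00 $/kg
  copper: σ_y = 149.0 MPa, ρ = 8922 kg/m³, cost = 9.480 $/kg
  maraging steel: σ_y = 1870 MPa, ρ = 7920 kg/m³, cost = 21.38 $/kg
  polycarbonate: M = 11.8 kN·m per $
  maraging steel: M = 11.0 kN·m per $
  silicon carbide: M = 3.34 kN·m per $
  epoxy: M = 2.82 kN·m per $
  copper: M = 1.76 kN·m per $
Polycarbonate has the largest M.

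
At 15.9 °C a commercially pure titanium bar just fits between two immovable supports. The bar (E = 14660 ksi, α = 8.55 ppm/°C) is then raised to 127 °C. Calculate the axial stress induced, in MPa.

96.0 MPa

E = 14660 ksi = 101.1 GPa.
ΔT = 111.1 K. Constrained thermal stress σ = E·α·ΔT = 101.1×10³ MPa × 8.55×10⁻⁶ × 111.1 = 96.0 MPa (compressive).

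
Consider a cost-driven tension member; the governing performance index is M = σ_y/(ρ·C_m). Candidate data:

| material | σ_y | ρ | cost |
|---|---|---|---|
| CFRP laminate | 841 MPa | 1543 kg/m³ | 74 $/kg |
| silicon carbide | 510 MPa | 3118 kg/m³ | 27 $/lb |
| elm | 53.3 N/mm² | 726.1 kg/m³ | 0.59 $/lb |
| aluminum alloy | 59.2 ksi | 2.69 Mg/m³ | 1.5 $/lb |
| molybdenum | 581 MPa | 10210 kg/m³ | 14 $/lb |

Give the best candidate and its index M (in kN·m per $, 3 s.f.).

elm, M = 56.4 kN·m per $

Normalizing units and computing the index:
  CFRP laminate: σ_y = 841.0 MPa, ρ = 1543 kg/m³, cost = 74.00 $/kg
  silicon carbide: σ_y = 510.0 MPa, ρ = 3118 kg/m³, cost = 59.52 $/kg
  elm: σ_y = 53.30 MPa, ρ = 726.1 kg/m³, cost = 1.301 $/kg
  aluminum alloy: σ_y = 408.2 MPa, ρ = 2690 kg/m³, cost = 3.307 $/kg
  molybdenum: σ_y = 581.0 MPa, ρ = 10210 kg/m³, cost = 30.86 $/kg
  elm: M = 56.4 kN·m per $
  aluminum alloy: M = 45.9 kN·m per $
  CFRP laminate: M = 7.37 kN·m per $
  silicon carbide: M = 2.75 kN·m per $
  molybdenum: M = 1.84 kN·m per $
Highest index: elm.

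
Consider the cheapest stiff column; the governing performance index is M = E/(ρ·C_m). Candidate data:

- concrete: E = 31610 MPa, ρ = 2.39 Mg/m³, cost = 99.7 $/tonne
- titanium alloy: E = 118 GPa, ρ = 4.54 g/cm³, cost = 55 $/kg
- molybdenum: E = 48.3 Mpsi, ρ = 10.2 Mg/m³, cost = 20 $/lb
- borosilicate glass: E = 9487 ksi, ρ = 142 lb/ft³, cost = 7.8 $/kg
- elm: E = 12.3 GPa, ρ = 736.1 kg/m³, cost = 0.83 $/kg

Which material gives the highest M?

concrete

In SI units:
  concrete: E = 31.61 GPa, ρ = 2390 kg/m³, cost = 0.09970 $/kg
  titanium alloy: E = 118.0 GPa, ρ = 4540 kg/m³, cost = 55.00 $/kg
  molybdenum: E = 333.0 GPa, ρ = 10200 kg/m³, cost = 44.09 $/kg
  borosilicate glass: E = 65.41 GPa, ρ = 2275 kg/m³, cost = 7.800 $/kg
  elm: E = 12.30 GPa, ρ = 736.1 kg/m³, cost = 0.8300 $/kg
  concrete: M = 133 MN·m per $
  elm: M = 20.1 MN·m per $
  borosilicate glass: M = 3.69 MN·m per $
  molybdenum: M = 0.740 MN·m per $
  titanium alloy: M = 0.473 MN·m per $
Concrete has the largest M.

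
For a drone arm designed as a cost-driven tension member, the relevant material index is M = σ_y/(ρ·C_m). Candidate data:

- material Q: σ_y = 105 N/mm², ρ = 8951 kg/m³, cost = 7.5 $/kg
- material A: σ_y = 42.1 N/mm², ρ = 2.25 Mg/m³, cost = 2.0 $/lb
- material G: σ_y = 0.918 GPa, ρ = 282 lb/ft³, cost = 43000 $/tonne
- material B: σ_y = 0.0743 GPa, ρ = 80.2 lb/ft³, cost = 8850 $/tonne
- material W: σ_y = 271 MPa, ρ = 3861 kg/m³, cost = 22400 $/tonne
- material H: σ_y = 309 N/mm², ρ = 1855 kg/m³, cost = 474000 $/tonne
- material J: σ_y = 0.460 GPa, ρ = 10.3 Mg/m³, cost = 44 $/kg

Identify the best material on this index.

In SI units:
  material Q: σ_y = 105.0 MPa, ρ = 8951 kg/m³, cost = 7.500 $/kg
  material A: σ_y = 42.10 MPa, ρ = 2250 kg/m³, cost = 4.409 $/kg
  material G: σ_y = 918.0 MPa, ρ = 4517 kg/m³, cost = 43.00 $/kg
  material B: σ_y = 74.30 MPa, ρ = 1285 kg/m³, cost = 8.850 $/kg
  material W: σ_y = 271.0 MPa, ρ = 3861 kg/m³, cost = 22.40 $/kg
  material H: σ_y = 309.0 MPa, ρ = 1855 kg/m³, cost = 474.0 $/kg
  material J: σ_y = 460.0 MPa, ρ = 10300 kg/m³, cost = 44.00 $/kg
  material B: M = 6.54 kN·m per $
  material G: M = 4.73 kN·m per $
  material A: M = 4.24 kN·m per $
  material W: M = 3.13 kN·m per $
  material Q: M = 1.56 kN·m per $
  material J: M = 1.02 kN·m per $
  material H: M = 0.351 kN·m per $
The maximum is for material B.

material B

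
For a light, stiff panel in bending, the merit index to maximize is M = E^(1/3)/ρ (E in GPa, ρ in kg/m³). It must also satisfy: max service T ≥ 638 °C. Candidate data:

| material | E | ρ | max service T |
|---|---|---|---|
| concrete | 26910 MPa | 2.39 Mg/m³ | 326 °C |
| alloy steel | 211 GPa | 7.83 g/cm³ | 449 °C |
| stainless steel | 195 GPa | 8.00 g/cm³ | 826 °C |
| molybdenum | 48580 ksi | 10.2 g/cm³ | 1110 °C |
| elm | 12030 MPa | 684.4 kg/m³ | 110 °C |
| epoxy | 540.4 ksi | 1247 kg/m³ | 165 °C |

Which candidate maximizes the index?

Screen on constraints: max service T ≥ 638 °C. Survivors: stainless steel, molybdenum.
In SI units:
  stainless steel: E = 195.0 GPa, ρ = 8000 kg/m³
  molybdenum: E = 334.9 GPa, ρ = 10200 kg/m³
  stainless steel: M = 0.725×10⁻³
  molybdenum: M = 0.681×10⁻³
The maximum is for stainless steel.

stainless steel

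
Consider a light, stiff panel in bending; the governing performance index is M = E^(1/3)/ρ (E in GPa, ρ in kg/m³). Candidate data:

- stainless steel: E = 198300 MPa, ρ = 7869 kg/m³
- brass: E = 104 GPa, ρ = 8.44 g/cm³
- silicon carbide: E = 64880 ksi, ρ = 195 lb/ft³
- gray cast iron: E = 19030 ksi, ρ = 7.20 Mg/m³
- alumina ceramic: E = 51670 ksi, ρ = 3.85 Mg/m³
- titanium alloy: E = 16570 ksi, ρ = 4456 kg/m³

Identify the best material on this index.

silicon carbide

Normalizing units and computing the index:
  stainless steel: E = 198.3 GPa, ρ = 7869 kg/m³
  brass: E = 104.0 GPa, ρ = 8440 kg/m³
  silicon carbide: E = 447.3 GPa, ρ = 3124 kg/m³
  gray cast iron: E = 131.2 GPa, ρ = 7200 kg/m³
  alumina ceramic: E = 356.3 GPa, ρ = 3850 kg/m³
  titanium alloy: E = 114.2 GPa, ρ = 4456 kg/m³
  silicon carbide: M = 2.45×10⁻³
  alumina ceramic: M = 1.84×10⁻³
  titanium alloy: M = 1.09×10⁻³
  stainless steel: M = 0.741×10⁻³
  gray cast iron: M = 0.706×10⁻³
  brass: M = 0.557×10⁻³
Silicon carbide has the largest M.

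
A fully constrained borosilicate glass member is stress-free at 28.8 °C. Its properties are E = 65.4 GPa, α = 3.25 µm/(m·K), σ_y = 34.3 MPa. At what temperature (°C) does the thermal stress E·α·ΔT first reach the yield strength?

E·α·ΔT = 34.30 MPa ⇒ ΔT = 34.30 / (65.40×10³ × 3.25×10⁻⁶) = 161.4 K.
T = 28.8 + 161.4 = 190.2 °C.

190 °C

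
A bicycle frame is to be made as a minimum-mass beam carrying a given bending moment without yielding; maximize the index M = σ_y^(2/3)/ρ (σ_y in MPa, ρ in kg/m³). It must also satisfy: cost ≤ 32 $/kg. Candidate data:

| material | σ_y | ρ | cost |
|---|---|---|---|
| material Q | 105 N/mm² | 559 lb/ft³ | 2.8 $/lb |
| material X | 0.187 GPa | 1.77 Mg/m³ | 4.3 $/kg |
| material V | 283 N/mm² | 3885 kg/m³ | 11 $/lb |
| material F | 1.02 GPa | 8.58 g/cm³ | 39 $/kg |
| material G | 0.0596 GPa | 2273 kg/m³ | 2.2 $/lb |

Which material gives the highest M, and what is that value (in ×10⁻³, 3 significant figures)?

Screen on constraints: cost ≤ 32 $/kg. Survivors: material Q, material X, material V, material G.
Putting every candidate on a common basis:
  material Q: σ_y = 105.0 MPa, ρ = 8954 kg/m³
  material X: σ_y = 187.0 MPa, ρ = 1770 kg/m³
  material V: σ_y = 283.0 MPa, ρ = 3885 kg/m³
  material G: σ_y = 59.60 MPa, ρ = 2273 kg/m³
  material X: M = 18.5×10⁻³
  material V: M = 11.1×10⁻³
  material G: M = 6.71×10⁻³
  material Q: M = 2.49×10⁻³
Material X has the largest M.

material X, M = 18.5×10⁻³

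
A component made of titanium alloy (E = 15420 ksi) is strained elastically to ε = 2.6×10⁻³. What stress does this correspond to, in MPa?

276 MPa

E = 15420 ksi = 106.3 GPa.
σ = E·ε = 106300 MPa × 2.6×10⁻³ = 276 MPa.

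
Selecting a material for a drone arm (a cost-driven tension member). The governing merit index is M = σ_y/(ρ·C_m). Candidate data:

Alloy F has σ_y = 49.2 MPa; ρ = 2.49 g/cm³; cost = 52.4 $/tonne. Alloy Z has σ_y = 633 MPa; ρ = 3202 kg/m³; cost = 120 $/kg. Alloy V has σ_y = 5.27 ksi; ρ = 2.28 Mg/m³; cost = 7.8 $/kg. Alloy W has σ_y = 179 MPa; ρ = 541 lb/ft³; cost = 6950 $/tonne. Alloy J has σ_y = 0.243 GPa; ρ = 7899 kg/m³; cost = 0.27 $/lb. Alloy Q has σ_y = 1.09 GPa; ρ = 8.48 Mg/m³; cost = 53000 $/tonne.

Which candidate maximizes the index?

alloy F

Normalizing units and computing the index:
  alloy F: σ_y = 49.20 MPa, ρ = 2490 kg/m³, cost = 0.05240 $/kg
  alloy Z: σ_y = 633.0 MPa, ρ = 3202 kg/m³, cost = 120.0 $/kg
  alloy V: σ_y = 36.34 MPa, ρ = 2280 kg/m³, cost = 7.800 $/kg
  alloy W: σ_y = 179.0 MPa, ρ = 8666 kg/m³, cost = 6.950 $/kg
  alloy J: σ_y = 243.0 MPa, ρ = 7899 kg/m³, cost = 0.5952 $/kg
  alloy Q: σ_y = 1090 MPa, ρ = 8480 kg/m³, cost = 53.00 $/kg
  alloy F: M = 377 kN·m per $
  alloy J: M = 51.7 kN·m per $
  alloy W: M = 2.97 kN·m per $
  alloy Q: M = 2.43 kN·m per $
  alloy V: M = 2.04 kN·m per $
  alloy Z: M = 1.65 kN·m per $
Alloy F ranks first.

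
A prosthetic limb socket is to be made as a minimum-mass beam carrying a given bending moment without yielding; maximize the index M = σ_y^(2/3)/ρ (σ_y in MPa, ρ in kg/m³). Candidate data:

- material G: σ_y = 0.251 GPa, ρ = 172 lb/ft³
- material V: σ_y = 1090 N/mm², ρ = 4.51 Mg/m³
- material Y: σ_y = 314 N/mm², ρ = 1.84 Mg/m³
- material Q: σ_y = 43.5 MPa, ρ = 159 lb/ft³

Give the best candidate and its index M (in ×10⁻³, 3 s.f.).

material Y, M = 25.1×10⁻³

Normalizing units and computing the index:
  material G: σ_y = 251.0 MPa, ρ = 2755 kg/m³
  material V: σ_y = 1090 MPa, ρ = 4510 kg/m³
  material Y: σ_y = 314.0 MPa, ρ = 1840 kg/m³
  material Q: σ_y = 43.50 MPa, ρ = 2547 kg/m³
  material Y: M = 25.1×10⁻³
  material V: M = 23.5×10⁻³
  material G: M = 14.4×10⁻³
  material Q: M = 4.86×10⁻³
The maximum is for material Y.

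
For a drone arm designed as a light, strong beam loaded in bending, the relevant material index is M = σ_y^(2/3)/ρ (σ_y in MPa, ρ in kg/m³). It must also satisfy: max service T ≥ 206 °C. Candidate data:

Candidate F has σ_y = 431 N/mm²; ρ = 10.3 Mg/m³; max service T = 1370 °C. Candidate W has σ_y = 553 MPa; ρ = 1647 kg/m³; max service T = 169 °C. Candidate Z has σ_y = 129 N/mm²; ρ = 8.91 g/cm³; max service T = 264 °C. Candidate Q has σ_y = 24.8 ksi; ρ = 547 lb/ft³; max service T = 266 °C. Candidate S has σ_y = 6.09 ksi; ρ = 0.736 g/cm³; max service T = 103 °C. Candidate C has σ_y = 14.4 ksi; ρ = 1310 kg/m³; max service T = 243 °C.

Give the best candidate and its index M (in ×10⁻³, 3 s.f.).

candidate C, M = 16.4×10⁻³

Screen on constraints: max service T ≥ 206 °C. Survivors: candidate F, candidate Z, candidate Q, candidate C.
In SI units:
  candidate F: σ_y = 431.0 MPa, ρ = 10300 kg/m³
  candidate Z: σ_y = 129.0 MPa, ρ = 8910 kg/m³
  candidate Q: σ_y = 171.0 MPa, ρ = 8762 kg/m³
  candidate C: σ_y = 99.28 MPa, ρ = 1310 kg/m³
  candidate C: M = 16.4×10⁻³
  candidate F: M = 5.54×10⁻³
  candidate Q: M = 3.52×10⁻³
  candidate Z: M = 2.87×10⁻³
Candidate C has the largest M.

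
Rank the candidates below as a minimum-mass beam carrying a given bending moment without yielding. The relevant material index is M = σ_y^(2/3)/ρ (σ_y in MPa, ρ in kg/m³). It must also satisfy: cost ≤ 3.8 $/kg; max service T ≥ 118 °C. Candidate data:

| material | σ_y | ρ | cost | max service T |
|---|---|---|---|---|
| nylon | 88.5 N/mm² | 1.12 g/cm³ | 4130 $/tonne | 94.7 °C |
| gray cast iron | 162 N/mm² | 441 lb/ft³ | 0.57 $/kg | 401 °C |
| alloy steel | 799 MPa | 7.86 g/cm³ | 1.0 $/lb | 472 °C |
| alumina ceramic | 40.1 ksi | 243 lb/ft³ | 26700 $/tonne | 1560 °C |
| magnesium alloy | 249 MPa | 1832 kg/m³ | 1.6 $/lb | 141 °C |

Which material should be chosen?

magnesium alloy

Screen on constraints: cost ≤ 3.8 $/kg; max service T ≥ 118 °C. Survivors: gray cast iron, alloy steel, magnesium alloy.
Convert each candidate to consistent units, then evaluate M:
  gray cast iron: σ_y = 162.0 MPa, ρ = 7064 kg/m³
  alloy steel: σ_y = 799.0 MPa, ρ = 7860 kg/m³
  magnesium alloy: σ_y = 249.0 MPa, ρ = 1832 kg/m³
  magnesium alloy: M = 21.6×10⁻³
  alloy steel: M = 11.0×10⁻³
  gray cast iron: M = 4.21×10⁻³
The maximum is for magnesium alloy.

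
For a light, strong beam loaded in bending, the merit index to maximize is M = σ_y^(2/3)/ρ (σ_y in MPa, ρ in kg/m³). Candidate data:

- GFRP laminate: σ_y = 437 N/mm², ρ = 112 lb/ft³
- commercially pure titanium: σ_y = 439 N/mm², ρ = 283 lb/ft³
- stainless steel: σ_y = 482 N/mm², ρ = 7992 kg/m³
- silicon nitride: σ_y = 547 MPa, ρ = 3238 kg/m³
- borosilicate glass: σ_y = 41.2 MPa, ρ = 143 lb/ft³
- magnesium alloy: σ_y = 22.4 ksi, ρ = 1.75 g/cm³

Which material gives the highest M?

GFRP laminate

Putting every candidate on a common basis:
  GFRP laminate: σ_y = 437.0 MPa, ρ = 1794 kg/m³
  commercially pure titanium: σ_y = 439.0 MPa, ρ = 4533 kg/m³
  stainless steel: σ_y = 482.0 MPa, ρ = 7992 kg/m³
  silicon nitride: σ_y = 547.0 MPa, ρ = 3238 kg/m³
  borosilicate glass: σ_y = 41.20 MPa, ρ = 2291 kg/m³
  magnesium alloy: σ_y = 154.4 MPa, ρ = 1750 kg/m³
  GFRP laminate: M = 32.1×10⁻³
  silicon nitride: M = 20.7×10⁻³
  magnesium alloy: M = 16.4×10⁻³
  commercially pure titanium: M = 12.7×10⁻³
  stainless steel: M = 7.69×10⁻³
  borosilicate glass: M = 5.21×10⁻³
The maximum is for GFRP laminate.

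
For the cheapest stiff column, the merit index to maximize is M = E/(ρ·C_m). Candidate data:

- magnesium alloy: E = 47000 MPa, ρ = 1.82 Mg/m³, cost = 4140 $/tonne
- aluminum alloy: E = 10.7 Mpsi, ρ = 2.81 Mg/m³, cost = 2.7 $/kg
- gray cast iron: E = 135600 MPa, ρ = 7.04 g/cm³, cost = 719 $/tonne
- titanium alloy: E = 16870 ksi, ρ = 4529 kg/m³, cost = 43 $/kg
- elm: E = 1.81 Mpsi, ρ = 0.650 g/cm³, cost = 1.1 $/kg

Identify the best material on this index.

After converting to SI:
  magnesium alloy: E = 47.00 GPa, ρ = 1820 kg/m³, cost = 4.140 $/kg
  aluminum alloy: E = 73.77 GPa, ρ = 2810 kg/m³, cost = 2.700 $/kg
  gray cast iron: E = 135.6 GPa, ρ = 7040 kg/m³, cost = 0.7190 $/kg
  titanium alloy: E = 116.3 GPa, ρ = 4529 kg/m³, cost = 43.00 $/kg
  elm: E = 12.48 GPa, ρ = 650.0 kg/m³, cost = 1.100 $/kg
  gray cast iron: M = 26.8 MN·m per $
  elm: M = 17.5 MN·m per $
  aluminum alloy: M = 9.72 MN·m per $
  magnesium alloy: M = 6.24 MN·m per $
  titanium alloy: M = 0.597 MN·m per $
Gray cast iron ranks first.

gray cast iron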